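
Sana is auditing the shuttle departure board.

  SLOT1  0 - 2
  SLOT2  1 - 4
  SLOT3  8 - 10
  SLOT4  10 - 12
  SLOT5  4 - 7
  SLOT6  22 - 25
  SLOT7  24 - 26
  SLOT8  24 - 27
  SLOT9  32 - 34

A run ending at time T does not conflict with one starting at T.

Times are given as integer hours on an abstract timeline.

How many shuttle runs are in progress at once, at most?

Walk through starts and ends in time order (an end at T is processed before a start at T):
0 start SLOT1 → 1
1 start SLOT2 → 2
2 end SLOT1 → 1
4 end SLOT2 → 0
4 start SLOT5 → 1
7 end SLOT5 → 0
8 start SLOT3 → 1
10 end SLOT3 → 0
10 start SLOT4 → 1
12 end SLOT4 → 0
22 start SLOT6 → 1
24 start SLOT7 → 2
24 start SLOT8 → 3
25 end SLOT6 → 2
26 end SLOT7 → 1
27 end SLOT8 → 0
32 start SLOT9 → 1
34 end SLOT9 → 0
Peak is 3, at 24 (SLOT6, SLOT7, SLOT8).

3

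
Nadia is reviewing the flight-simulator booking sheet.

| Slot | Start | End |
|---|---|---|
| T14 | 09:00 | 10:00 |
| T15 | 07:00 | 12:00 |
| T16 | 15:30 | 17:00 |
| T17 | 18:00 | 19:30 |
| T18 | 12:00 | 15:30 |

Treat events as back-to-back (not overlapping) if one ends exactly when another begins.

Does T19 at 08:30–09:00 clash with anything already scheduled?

Yes — it overlaps T15

T15: starts 07:00 before T19 ends 09:00, and ends 12:00 after T19 starts 08:30 → overlap.
T14: starts 09:00 at or after T19 ends 09:00 → clear.
T18: starts 12:00 at or after T19 ends 09:00 → clear.
T16: starts 15:30 at or after T19 ends 09:00 → clear.
T17: starts 18:00 at or after T19 ends 09:00 → clear.
T19 overlaps T15.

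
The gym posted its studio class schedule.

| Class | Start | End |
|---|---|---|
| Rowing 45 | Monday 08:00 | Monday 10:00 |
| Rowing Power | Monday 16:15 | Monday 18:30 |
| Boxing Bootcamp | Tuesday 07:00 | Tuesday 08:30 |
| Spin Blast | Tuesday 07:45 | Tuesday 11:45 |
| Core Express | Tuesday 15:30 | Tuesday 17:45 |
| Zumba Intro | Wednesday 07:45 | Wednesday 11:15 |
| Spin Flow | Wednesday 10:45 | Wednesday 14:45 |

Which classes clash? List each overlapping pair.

Two intervals overlap when each starts before the other ends.
Sorted by start: Rowing 45, Rowing Power, Boxing Bootcamp, Spin Blast, Core Express, Zumba Intro, Spin Flow.
Rowing Power starts after Rowing 45 ends; Rowing 45 is clear from here.
Boxing Bootcamp starts after Rowing Power ends; Rowing Power is clear from here.
Spin Blast starts before Boxing Bootcamp ends → Boxing Bootcamp and Spin Blast overlap.
Core Express starts after Boxing Bootcamp ends; Boxing Bootcamp is clear from here.
Core Express starts after Spin Blast ends; Spin Blast is clear from here.
Zumba Intro starts after Core Express ends; Core Express is clear from here.
Spin Flow starts before Zumba Intro ends → Zumba Intro and Spin Flow overlap.

Boxing Bootcamp & Spin Blast, Spin Flow & Zumba Intro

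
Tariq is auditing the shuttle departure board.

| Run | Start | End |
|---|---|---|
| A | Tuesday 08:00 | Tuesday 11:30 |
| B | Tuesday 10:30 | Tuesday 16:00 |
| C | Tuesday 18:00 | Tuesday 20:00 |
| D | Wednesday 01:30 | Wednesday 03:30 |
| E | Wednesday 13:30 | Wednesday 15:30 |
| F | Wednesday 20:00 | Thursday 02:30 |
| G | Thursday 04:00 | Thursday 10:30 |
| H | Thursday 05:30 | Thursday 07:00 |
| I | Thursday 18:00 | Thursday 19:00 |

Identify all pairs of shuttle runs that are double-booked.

Sorted by start: A, B, C, D, E, F, G, H, I.
B starts before A ends → A and B overlap.
C starts after A ends — done with A.
C starts after B ends — done with B.
D starts after C ends — done with C.
E starts after D ends — done with D.
F starts after E ends — done with E.
G starts after F ends — done with F.
H starts before G ends → G and H overlap.
I starts after G ends.
I starts after H ends.

A & B, G & H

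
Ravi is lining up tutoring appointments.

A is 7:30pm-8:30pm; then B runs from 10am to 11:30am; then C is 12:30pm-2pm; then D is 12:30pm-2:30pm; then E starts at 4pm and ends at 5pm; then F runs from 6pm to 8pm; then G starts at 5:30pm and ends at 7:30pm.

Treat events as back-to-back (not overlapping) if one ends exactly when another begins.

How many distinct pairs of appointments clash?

3

Two intervals overlap when each starts before the other ends.
Sorted by start: B, C, D, E, G, F, A.
C starts after B ends; B is clear from here.
D starts before C ends → C and D overlap.
E starts after C ends; C is clear from here.
E starts after D ends; D is clear from here.
G starts after E ends; E is clear from here.
F starts before G ends → G and F overlap.
A starts exactly when G ends (back-to-back, no overlap).
A starts before F ends → F and A overlap.
Overlapping pairs: A & F, C & D, F & G — 3 in total.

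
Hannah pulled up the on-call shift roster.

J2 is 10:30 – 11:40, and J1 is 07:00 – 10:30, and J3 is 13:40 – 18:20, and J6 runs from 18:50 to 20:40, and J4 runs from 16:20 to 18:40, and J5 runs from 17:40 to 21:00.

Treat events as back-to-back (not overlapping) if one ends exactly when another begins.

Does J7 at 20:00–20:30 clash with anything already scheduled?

J1: ends 10:30 at or before J7 starts 20:00 → clear.
J2: ends 11:40 at or before J7 starts 20:00 → clear.
J3: ends 18:20 at or before J7 starts 20:00 → clear.
J4: ends 18:40 at or before J7 starts 20:00 → clear.
J5: starts 17:40 before J7 ends 20:30, and ends 21:00 after J7 starts 20:00 → overlap.
J6: starts 18:50 before J7 ends 20:30, and ends 20:40 after J7 starts 20:00 → overlap.
J7 overlaps J5, J6.

Yes — it overlaps J5, J6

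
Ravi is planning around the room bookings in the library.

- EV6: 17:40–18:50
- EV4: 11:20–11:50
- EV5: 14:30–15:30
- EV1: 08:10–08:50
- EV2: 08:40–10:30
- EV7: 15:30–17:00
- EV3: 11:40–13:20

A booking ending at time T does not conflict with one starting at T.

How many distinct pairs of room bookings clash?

2

Two intervals overlap when each starts before the other ends.
Sorted by start: EV1, EV2, EV4, EV3, EV5, EV7, EV6.
EV2 starts before EV1 ends → EV1 and EV2 overlap.
EV4 starts after EV1 ends, so EV1 has no further overlaps.
EV4 starts after EV2 ends, so EV2 has no further overlaps.
EV3 starts before EV4 ends → EV4 and EV3 overlap.
EV5 starts after EV4 ends, so EV4 has no further overlaps.
EV5 starts after EV3 ends, so EV3 has no further overlaps.
EV7 starts exactly when EV5 ends (back-to-back, no overlap), so EV5 has no further overlaps.
EV6 starts after EV7 ends.
Overlapping pairs: EV1 & EV2, EV3 & EV4 — 2 in total.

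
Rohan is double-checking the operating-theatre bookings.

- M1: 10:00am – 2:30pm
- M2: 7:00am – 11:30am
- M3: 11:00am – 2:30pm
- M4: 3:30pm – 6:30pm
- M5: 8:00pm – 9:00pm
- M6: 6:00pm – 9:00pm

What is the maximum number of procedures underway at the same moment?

3

Sweep the timeline, counting +1 at each start and −1 at each end (ends before starts at a tie):
7:00am start M2 → 1
10:00am start M1 → 2
11:00am start M3 → 3
11:30am end M2 → 2
2:30pm end M1 → 1
2:30pm end M3 → 0
3:30pm start M4 → 1
6:00pm start M6 → 2
6:30pm end M4 → 1
8:00pm start M5 → 2
9:00pm end M5 → 1
9:00pm end M6 → 0
Peak is 3, at 11:00am (M1, M2, M3).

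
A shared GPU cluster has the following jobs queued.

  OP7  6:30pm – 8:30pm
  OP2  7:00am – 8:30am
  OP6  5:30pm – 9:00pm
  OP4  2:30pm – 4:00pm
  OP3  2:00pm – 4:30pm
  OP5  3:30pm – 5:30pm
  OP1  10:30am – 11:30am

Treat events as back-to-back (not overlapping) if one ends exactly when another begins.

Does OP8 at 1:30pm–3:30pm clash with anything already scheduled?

Yes — it overlaps OP3, OP4

OP2: ends 8:30am at or before OP8 starts 1:30pm → clear.
OP1: ends 11:30am at or before OP8 starts 1:30pm → clear.
OP3: starts 2:00pm before OP8 ends 3:30pm, and ends 4:30pm after OP8 starts 1:30pm → overlap.
OP4: starts 2:30pm before OP8 ends 3:30pm, and ends 4:00pm after OP8 starts 1:30pm → overlap.
OP5: starts 3:30pm at or after OP8 ends 3:30pm → clear.
OP6: starts 5:30pm at or after OP8 ends 3:30pm → clear.
OP7: starts 6:30pm at or after OP8 ends 3:30pm → clear.
OP8 overlaps OP3, OP4.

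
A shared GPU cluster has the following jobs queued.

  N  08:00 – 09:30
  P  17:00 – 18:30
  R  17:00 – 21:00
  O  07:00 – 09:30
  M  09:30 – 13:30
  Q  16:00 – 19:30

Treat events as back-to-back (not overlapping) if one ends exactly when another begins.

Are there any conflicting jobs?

Yes

Sorted by start: O, N, M, Q, P, R.
N starts before O ends → O and N overlap.
That's a conflict, so the schedule is not conflict-free.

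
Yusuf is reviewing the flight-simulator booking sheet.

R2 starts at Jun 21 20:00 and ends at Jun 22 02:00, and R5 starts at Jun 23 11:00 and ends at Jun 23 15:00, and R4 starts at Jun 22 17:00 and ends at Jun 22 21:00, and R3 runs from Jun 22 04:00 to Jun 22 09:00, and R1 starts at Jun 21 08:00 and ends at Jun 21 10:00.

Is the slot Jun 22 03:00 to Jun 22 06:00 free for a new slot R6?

No — it overlaps R3

R1: ends Jun 21 10:00 at or before R6 starts Jun 22 03:00 → clear.
R2: ends Jun 22 02:00 at or before R6 starts Jun 22 03:00 → clear.
R3: starts Jun 22 04:00 before R6 ends Jun 22 06:00, and ends Jun 22 09:00 after R6 starts Jun 22 03:00 → overlap.
R4: starts Jun 22 17:00 at or after R6 ends Jun 22 06:00 → clear.
R5: starts Jun 23 11:00 at or after R6 ends Jun 22 06:00 → clear.
R6 overlaps R3.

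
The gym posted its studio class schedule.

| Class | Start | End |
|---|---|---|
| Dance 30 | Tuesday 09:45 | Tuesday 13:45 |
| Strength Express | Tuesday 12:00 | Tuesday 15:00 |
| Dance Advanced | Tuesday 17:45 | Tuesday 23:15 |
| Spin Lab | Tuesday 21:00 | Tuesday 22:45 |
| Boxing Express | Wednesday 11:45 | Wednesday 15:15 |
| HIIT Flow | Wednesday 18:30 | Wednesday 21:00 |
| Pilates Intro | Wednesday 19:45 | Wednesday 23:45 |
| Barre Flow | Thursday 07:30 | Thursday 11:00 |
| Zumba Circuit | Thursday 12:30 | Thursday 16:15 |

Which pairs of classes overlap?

Check each pair: they overlap iff neither finishes before the other starts.
Sorted by start: Dance 30, Strength Express, Dance Advanced, Spin Lab, Boxing Express, HIIT Flow, Pilates Intro, Barre Flow, Zumba Circuit.
Strength Express starts before Dance 30 ends → Dance 30 and Strength Express overlap.
Dance Advanced starts after Dance 30 ends — done with Dance 30.
Dance Advanced starts after Strength Express ends — done with Strength Express.
Spin Lab starts before Dance Advanced ends → Dance Advanced and Spin Lab overlap.
Boxing Express starts after Dance Advanced ends — done with Dance Advanced.
Boxing Express starts after Spin Lab ends — done with Spin Lab.
HIIT Flow starts after Boxing Express ends — done with Boxing Express.
Pilates Intro starts before HIIT Flow ends → HIIT Flow and Pilates Intro overlap.
Barre Flow starts after HIIT Flow ends — done with HIIT Flow.
Barre Flow starts after Pilates Intro ends — done with Pilates Intro.
Zumba Circuit starts after Barre Flow ends.

Dance 30 & Strength Express, Dance Advanced & Spin Lab, HIIT Flow & Pilates Intro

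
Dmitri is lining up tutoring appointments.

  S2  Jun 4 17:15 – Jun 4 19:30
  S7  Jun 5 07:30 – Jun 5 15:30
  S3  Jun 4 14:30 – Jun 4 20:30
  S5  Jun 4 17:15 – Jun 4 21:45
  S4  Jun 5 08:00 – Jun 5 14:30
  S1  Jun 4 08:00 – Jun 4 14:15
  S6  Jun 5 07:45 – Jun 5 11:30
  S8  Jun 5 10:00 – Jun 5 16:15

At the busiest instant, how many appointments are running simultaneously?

Sort all start/end points and keep a running count:
Jun 4 08:00 start S1 → 1
Jun 4 14:15 end S1 → 0
Jun 4 14:30 start S3 → 1
Jun 4 17:15 start S2 → 2
Jun 4 17:15 start S5 → 3
Jun 4 19:30 end S2 → 2
Jun 4 20:30 end S3 → 1
Jun 4 21:45 end S5 → 0
Jun 5 07:30 start S7 → 1
Jun 5 07:45 start S6 → 2
Jun 5 08:00 start S4 → 3
Jun 5 10:00 start S8 → 4
Jun 5 11:30 end S6 → 3
Jun 5 14:30 end S4 → 2
Jun 5 15:30 end S7 → 1
Jun 5 16:15 end S8 → 0
Peak is 4, at Jun 5 10:00 (S4, S6, S7, S8).

4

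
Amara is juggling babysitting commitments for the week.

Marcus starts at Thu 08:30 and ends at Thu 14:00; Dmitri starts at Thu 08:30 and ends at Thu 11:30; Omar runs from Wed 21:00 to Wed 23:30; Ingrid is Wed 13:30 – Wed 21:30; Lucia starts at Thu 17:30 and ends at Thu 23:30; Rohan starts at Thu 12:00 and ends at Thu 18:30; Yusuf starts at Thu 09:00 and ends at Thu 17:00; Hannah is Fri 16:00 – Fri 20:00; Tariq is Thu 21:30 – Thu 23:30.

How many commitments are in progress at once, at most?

Sweep the timeline, counting +1 at each start and −1 at each end (ends before starts at a tie):
Wed 13:30 start Ingrid → 1
Wed 21:00 start Omar → 2
Wed 21:30 end Ingrid → 1
Wed 23:30 end Omar → 0
Thu 08:30 start Dmitri → 1
Thu 08:30 start Marcus → 2
Thu 09:00 start Yusuf → 3
Thu 11:30 end Dmitri → 2
Thu 12:00 start Rohan → 3
Thu 14:00 end Marcus → 2
Thu 17:00 end Yusuf → 1
Thu 17:30 start Lucia → 2
Thu 18:30 end Rohan → 1
Thu 21:30 start Tariq → 2
Thu 23:30 end Lucia → 1
Thu 23:30 end Tariq → 0
Fri 16:00 start Hannah → 1
Fri 20:00 end Hannah → 0
Peak is 3, at Thu 09:00 (Dmitri, Marcus, Yusuf).

3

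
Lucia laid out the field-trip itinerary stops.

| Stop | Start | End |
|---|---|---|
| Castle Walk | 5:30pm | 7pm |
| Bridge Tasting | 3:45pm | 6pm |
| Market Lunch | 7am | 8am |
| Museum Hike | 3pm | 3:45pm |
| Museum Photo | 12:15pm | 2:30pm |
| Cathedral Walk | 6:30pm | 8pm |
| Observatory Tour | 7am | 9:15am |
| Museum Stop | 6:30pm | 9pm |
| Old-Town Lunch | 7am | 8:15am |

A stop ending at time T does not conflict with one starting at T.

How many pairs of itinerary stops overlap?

Sorted by start: Old-Town Lunch, Market Lunch, Observatory Tour, Museum Photo, Museum Hike, Bridge Tasting, Castle Walk, Cathedral Walk, Museum Stop.
Market Lunch starts before Old-Town Lunch ends → Old-Town Lunch and Market Lunch overlap.
Observatory Tour starts before Old-Town Lunch ends → Old-Town Lunch and Observatory Tour overlap.
Museum Photo starts after Old-Town Lunch ends, so nothing later overlaps Old-Town Lunch either.
Observatory Tour starts before Market Lunch ends → Market Lunch and Observatory Tour overlap.
Museum Photo starts after Market Lunch ends, so nothing later overlaps Market Lunch either.
Museum Photo starts after Observatory Tour ends, so nothing later overlaps Observatory Tour either.
Museum Hike starts after Museum Photo ends, so nothing later overlaps Museum Photo either.
Bridge Tasting starts exactly when Museum Hike ends (back-to-back, no overlap), so nothing later overlaps Museum Hike either.
Castle Walk starts before Bridge Tasting ends → Bridge Tasting and Castle Walk overlap.
Cathedral Walk starts after Bridge Tasting ends, so nothing later overlaps Bridge Tasting either.
Cathedral Walk starts before Castle Walk ends → Castle Walk and Cathedral Walk overlap.
Museum Stop starts before Castle Walk ends → Castle Walk and Museum Stop overlap.
Museum Stop starts before Cathedral Walk ends → Cathedral Walk and Museum Stop overlap.
Overlapping pairs: Bridge Tasting & Castle Walk, Castle Walk & Cathedral Walk, Castle Walk & Museum Stop, Cathedral Walk & Museum Stop, Market Lunch & Observatory Tour, Market Lunch & Old-Town Lunch, Observatory Tour & Old-Town Lunch — 7 in total.

7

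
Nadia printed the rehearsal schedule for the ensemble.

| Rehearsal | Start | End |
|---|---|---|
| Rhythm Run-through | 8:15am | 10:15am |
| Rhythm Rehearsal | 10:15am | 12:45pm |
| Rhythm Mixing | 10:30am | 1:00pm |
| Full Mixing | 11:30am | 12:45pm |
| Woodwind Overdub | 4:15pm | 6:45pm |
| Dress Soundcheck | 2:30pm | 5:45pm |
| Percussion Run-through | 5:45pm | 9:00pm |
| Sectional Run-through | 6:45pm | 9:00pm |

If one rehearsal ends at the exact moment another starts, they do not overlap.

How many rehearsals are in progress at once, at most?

Walk through starts and ends in time order (an end at T is processed before a start at T):
8:15am start Rhythm Run-through → 1
10:15am end Rhythm Run-through → 0
10:15am start Rhythm Rehearsal → 1
10:30am start Rhythm Mixing → 2
11:30am start Full Mixing → 3
12:45pm end Full Mixing → 2
12:45pm end Rhythm Rehearsal → 1
1:00pm end Rhythm Mixing → 0
2:30pm start Dress Soundcheck → 1
4:15pm start Woodwind Overdub → 2
5:45pm end Dress Soundcheck → 1
5:45pm start Percussion Run-through → 2
6:45pm end Woodwind Overdub → 1
6:45pm start Sectional Run-through → 2
9:00pm end Percussion Run-through → 1
9:00pm end Sectional Run-through → 0
Peak is 3, at 11:30am (Full Mixing, Rhythm Mixing, Rhythm Rehearsal).

3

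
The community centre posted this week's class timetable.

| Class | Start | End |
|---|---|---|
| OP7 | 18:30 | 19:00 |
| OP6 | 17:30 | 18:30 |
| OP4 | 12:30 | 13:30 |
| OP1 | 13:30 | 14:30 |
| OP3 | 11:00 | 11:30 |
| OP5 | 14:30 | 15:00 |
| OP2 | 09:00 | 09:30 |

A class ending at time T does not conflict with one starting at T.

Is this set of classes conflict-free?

Yes

Sorted by start: OP2, OP3, OP4, OP1, OP5, OP6, OP7.
OP3 starts after OP2 ends, so nothing later overlaps OP2 either.
OP4 starts after OP3 ends, so nothing later overlaps OP3 either.
OP1 starts exactly when OP4 ends (back-to-back, no overlap), so nothing later overlaps OP4 either.
OP5 starts exactly when OP1 ends (back-to-back, no overlap), so nothing later overlaps OP1 either.
OP6 starts after OP5 ends, so nothing later overlaps OP5 either.
OP7 starts exactly when OP6 ends (back-to-back, no overlap).
Every pair is clear; the schedule has no overlaps.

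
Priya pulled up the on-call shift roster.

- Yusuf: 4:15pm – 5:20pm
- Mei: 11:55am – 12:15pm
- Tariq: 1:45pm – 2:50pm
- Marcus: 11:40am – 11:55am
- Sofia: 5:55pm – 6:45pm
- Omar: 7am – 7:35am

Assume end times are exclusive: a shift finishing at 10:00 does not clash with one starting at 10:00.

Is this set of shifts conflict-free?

Sorted by start: Omar, Marcus, Mei, Tariq, Yusuf, Sofia.
Marcus starts after Omar ends; Omar is clear from here.
Mei starts exactly when Marcus ends (back-to-back, no overlap); Marcus is clear from here.
Tariq starts after Mei ends; Mei is clear from here.
Yusuf starts after Tariq ends; Tariq is clear from here.
Sofia starts after Yusuf ends.
Every pair is clear; the schedule has no overlaps.

Yes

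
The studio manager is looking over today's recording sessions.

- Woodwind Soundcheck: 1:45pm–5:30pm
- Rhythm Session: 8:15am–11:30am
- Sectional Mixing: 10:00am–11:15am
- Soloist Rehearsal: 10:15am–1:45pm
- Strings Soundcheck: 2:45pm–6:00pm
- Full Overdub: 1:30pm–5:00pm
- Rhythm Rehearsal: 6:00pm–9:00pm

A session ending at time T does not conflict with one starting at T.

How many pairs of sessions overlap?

Check each pair: they overlap iff neither finishes before the other starts.
Sorted by start: Rhythm Session, Sectional Mixing, Soloist Rehearsal, Full Overdub, Woodwind Soundcheck, Strings Soundcheck, Rhythm Rehearsal.
Sectional Mixing starts before Rhythm Session ends → Rhythm Session and Sectional Mixing overlap.
Soloist Rehearsal starts before Rhythm Session ends → Rhythm Session and Soloist Rehearsal overlap.
Full Overdub starts after Rhythm Session ends; Rhythm Session is clear from here.
Soloist Rehearsal starts before Sectional Mixing ends → Sectional Mixing and Soloist Rehearsal overlap.
Full Overdub starts after Sectional Mixing ends; Sectional Mixing is clear from here.
Full Overdub starts before Soloist Rehearsal ends → Soloist Rehearsal and Full Overdub overlap.
Woodwind Soundcheck starts exactly when Soloist Rehearsal ends (back-to-back, no overlap); Soloist Rehearsal is clear from here.
Woodwind Soundcheck starts before Full Overdub ends → Full Overdub and Woodwind Soundcheck overlap.
Strings Soundcheck starts before Full Overdub ends → Full Overdub and Strings Soundcheck overlap.
Rhythm Rehearsal starts after Full Overdub ends.
Strings Soundcheck starts before Woodwind Soundcheck ends → Woodwind Soundcheck and Strings Soundcheck overlap.
Rhythm Rehearsal starts after Woodwind Soundcheck ends.
Rhythm Rehearsal starts exactly when Strings Soundcheck ends (back-to-back, no overlap).
Overlapping pairs: Full Overdub & Soloist Rehearsal, Full Overdub & Strings Soundcheck, Full Overdub & Woodwind Soundcheck, Rhythm Session & Sectional Mixing, Rhythm Session & Soloist Rehearsal, Sectional Mixing & Soloist Rehearsal, Strings Soundcheck & Woodwind Soundcheck — 7 in total.

7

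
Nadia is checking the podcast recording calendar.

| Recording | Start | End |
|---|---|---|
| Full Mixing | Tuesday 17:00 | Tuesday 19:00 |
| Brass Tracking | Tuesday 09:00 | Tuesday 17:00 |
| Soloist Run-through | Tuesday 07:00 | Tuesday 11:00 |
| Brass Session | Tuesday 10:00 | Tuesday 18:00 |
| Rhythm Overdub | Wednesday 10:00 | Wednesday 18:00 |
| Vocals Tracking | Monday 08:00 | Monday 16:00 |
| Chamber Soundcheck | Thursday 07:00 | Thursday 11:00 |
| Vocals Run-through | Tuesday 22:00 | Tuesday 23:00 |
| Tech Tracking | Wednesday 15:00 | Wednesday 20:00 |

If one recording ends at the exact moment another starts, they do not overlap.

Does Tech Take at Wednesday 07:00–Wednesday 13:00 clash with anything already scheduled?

Yes — it overlaps Rhythm Overdub

Vocals Tracking: ends Monday 16:00 at or before Tech Take starts Wednesday 07:00 → clear.
Soloist Run-through: ends Tuesday 11:00 at or before Tech Take starts Wednesday 07:00 → clear.
Brass Tracking: ends Tuesday 17:00 at or before Tech Take starts Wednesday 07:00 → clear.
Brass Session: ends Tuesday 18:00 at or before Tech Take starts Wednesday 07:00 → clear.
Full Mixing: ends Tuesday 19:00 at or before Tech Take starts Wednesday 07:00 → clear.
Vocals Run-through: ends Tuesday 23:00 at or before Tech Take starts Wednesday 07:00 → clear.
Rhythm Overdub: starts Wednesday 10:00 before Tech Take ends Wednesday 13:00, and ends Wednesday 18:00 after Tech Take starts Wednesday 07:00 → overlap.
Tech Tracking: starts Wednesday 15:00 at or after Tech Take ends Wednesday 13:00 → clear.
Chamber Soundcheck: starts Thursday 07:00 at or after Tech Take ends Wednesday 13:00 → clear.
Tech Take overlaps Rhythm Overdub.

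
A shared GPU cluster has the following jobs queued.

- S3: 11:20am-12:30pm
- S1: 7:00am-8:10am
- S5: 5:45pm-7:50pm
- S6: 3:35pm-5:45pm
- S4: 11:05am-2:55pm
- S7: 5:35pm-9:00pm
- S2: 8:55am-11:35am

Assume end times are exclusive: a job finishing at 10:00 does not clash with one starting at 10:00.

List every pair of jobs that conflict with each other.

Two intervals overlap when each starts before the other ends.
Sorted by start: S1, S2, S4, S3, S6, S7, S5.
S2 starts after S1 ends, so nothing later overlaps S1 either.
S4 starts before S2 ends → S2 and S4 overlap.
S3 starts before S2 ends → S2 and S3 overlap.
S6 starts after S2 ends, so nothing later overlaps S2 either.
S3 starts before S4 ends → S4 and S3 overlap.
S6 starts after S4 ends, so nothing later overlaps S4 either.
S6 starts after S3 ends, so nothing later overlaps S3 either.
S7 starts before S6 ends → S6 and S7 overlap.
S5 starts exactly when S6 ends (back-to-back, no overlap).
S5 starts before S7 ends → S7 and S5 overlap.

S2 & S3, S2 & S4, S3 & S4, S5 & S7, S6 & S7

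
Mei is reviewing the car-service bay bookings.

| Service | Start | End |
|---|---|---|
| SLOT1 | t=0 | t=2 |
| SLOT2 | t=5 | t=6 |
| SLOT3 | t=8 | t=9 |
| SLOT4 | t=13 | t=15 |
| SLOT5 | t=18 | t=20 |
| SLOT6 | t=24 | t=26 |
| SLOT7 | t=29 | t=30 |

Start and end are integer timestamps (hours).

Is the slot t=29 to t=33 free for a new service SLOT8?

SLOT1: ends t=2 at or before SLOT8 starts t=29 → clear.
SLOT2: ends t=6 at or before SLOT8 starts t=29 → clear.
SLOT3: ends t=9 at or before SLOT8 starts t=29 → clear.
SLOT4: ends t=15 at or before SLOT8 starts t=29 → clear.
SLOT5: ends t=20 at or before SLOT8 starts t=29 → clear.
SLOT6: ends t=26 at or before SLOT8 starts t=29 → clear.
SLOT7: starts t=29 before SLOT8 ends t=33, and ends t=30 after SLOT8 starts t=29 → overlap.
SLOT8 overlaps SLOT7.

No — it overlaps SLOT7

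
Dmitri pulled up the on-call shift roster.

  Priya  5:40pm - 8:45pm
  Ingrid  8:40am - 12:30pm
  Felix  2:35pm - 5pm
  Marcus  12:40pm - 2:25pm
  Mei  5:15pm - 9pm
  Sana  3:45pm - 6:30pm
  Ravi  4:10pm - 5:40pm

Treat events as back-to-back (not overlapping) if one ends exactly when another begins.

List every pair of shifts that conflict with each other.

Sorted by start: Ingrid, Marcus, Felix, Sana, Ravi, Mei, Priya.
Marcus starts after Ingrid ends; Ingrid is clear from here.
Felix starts after Marcus ends; Marcus is clear from here.
Sana starts before Felix ends → Felix and Sana overlap.
Ravi starts before Felix ends → Felix and Ravi overlap.
Mei starts after Felix ends; Felix is clear from here.
Ravi starts before Sana ends → Sana and Ravi overlap.
Mei starts before Sana ends → Sana and Mei overlap.
Priya starts before Sana ends → Sana and Priya overlap.
Mei starts before Ravi ends → Ravi and Mei overlap.
Priya starts exactly when Ravi ends (back-to-back, no overlap).
Priya starts before Mei ends → Mei and Priya overlap.

Felix & Ravi, Felix & Sana, Mei & Priya, Mei & Ravi, Mei & Sana, Priya & Sana, Ravi & Sana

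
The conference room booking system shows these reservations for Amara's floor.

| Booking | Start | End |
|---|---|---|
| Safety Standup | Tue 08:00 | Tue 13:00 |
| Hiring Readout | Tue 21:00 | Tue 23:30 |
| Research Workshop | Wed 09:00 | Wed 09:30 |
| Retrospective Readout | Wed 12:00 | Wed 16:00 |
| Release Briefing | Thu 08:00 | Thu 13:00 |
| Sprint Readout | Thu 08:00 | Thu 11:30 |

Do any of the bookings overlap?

Yes

Two intervals overlap when each starts before the other ends.
Sorted by start: Safety Standup, Hiring Readout, Research Workshop, Retrospective Readout, Release Briefing, Sprint Readout.
Hiring Readout starts after Safety Standup ends; Safety Standup is clear from here.
Research Workshop starts after Hiring Readout ends; Hiring Readout is clear from here.
Retrospective Readout starts after Research Workshop ends; Research Workshop is clear from here.
Release Briefing starts after Retrospective Readout ends; Retrospective Readout is clear from here.
Sprint Readout starts before Release Briefing ends → Release Briefing and Sprint Readout overlap.
That's a conflict, so the schedule is not conflict-free.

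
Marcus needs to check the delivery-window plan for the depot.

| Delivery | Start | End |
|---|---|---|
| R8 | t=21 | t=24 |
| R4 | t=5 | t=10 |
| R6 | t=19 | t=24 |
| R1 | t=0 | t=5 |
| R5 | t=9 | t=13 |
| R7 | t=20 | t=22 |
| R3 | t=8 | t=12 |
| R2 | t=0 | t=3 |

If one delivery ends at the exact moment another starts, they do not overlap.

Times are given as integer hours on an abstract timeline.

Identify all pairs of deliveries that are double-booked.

Sorted by start: R1, R2, R4, R3, R5, R6, R7, R8.
R2 starts before R1 ends → R1 and R2 overlap.
R4 starts exactly when R1 ends (back-to-back, no overlap), so nothing later overlaps R1 either.
R4 starts after R2 ends, so nothing later overlaps R2 either.
R3 starts before R4 ends → R4 and R3 overlap.
R5 starts before R4 ends → R4 and R5 overlap.
R6 starts after R4 ends, so nothing later overlaps R4 either.
R5 starts before R3 ends → R3 and R5 overlap.
R6 starts after R3 ends, so nothing later overlaps R3 either.
R6 starts after R5 ends, so nothing later overlaps R5 either.
R7 starts before R6 ends → R6 and R7 overlap.
R8 starts before R6 ends → R6 and R8 overlap.
R8 starts before R7 ends → R7 and R8 overlap.

R1 & R2, R3 & R4, R3 & R5, R4 & R5, R6 & R7, R6 & R8, R7 & R8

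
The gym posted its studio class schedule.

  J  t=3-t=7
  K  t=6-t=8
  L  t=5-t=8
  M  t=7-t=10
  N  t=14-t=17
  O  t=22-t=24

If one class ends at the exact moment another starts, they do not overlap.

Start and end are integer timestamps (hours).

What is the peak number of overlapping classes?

Sort all start/end points and keep a running count:
t=3 start J → 1
t=5 start L → 2
t=6 start K → 3
t=7 end J → 2
t=7 start M → 3
t=8 end K → 2
t=8 end L → 1
t=10 end M → 0
t=14 start N → 1
t=17 end N → 0
t=22 start O → 1
t=24 end O → 0
Peak is 3, at t=6 (J, K, L).

3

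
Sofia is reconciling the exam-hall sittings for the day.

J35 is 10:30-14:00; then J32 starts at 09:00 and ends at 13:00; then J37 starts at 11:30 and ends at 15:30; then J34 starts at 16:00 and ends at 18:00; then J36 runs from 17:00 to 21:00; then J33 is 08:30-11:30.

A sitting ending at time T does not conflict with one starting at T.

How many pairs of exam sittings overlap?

Check each pair: they overlap iff neither finishes before the other starts.
Sorted by start: J33, J32, J35, J37, J34, J36.
J32 starts before J33 ends → J33 and J32 overlap.
J35 starts before J33 ends → J33 and J35 overlap.
J37 starts exactly when J33 ends (back-to-back, no overlap), so nothing later overlaps J33 either.
J35 starts before J32 ends → J32 and J35 overlap.
J37 starts before J32 ends → J32 and J37 overlap.
J34 starts after J32 ends, so nothing later overlaps J32 either.
J37 starts before J35 ends → J35 and J37 overlap.
J34 starts after J35 ends, so nothing later overlaps J35 either.
J34 starts after J37 ends, so nothing later overlaps J37 either.
J36 starts before J34 ends → J34 and J36 overlap.
Overlapping pairs: J32 & J33, J32 & J35, J32 & J37, J33 & J35, J34 & J36, J35 & J37 — 6 in total.

6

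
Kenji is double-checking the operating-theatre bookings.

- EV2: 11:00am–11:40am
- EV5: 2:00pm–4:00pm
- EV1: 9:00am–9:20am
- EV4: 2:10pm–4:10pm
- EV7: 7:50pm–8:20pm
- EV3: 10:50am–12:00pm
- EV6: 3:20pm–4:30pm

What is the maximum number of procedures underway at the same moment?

3

Sort all start/end points and keep a running count:
9:00am start EV1 → 1
9:20am end EV1 → 0
10:50am start EV3 → 1
11:00am start EV2 → 2
11:40am end EV2 → 1
12:00pm end EV3 → 0
2:00pm start EV5 → 1
2:10pm start EV4 → 2
3:20pm start EV6 → 3
4:00pm end EV5 → 2
4:10pm end EV4 → 1
4:30pm end EV6 → 0
7:50pm start EV7 → 1
8:20pm end EV7 → 0
Peak is 3, at 3:20pm (EV4, EV5, EV6).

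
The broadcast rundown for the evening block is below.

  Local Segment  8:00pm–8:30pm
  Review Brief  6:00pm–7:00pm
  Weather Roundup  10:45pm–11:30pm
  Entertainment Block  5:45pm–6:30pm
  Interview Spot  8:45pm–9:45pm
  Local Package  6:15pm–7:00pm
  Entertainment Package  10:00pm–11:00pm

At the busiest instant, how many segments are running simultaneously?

3

Sweep the timeline, counting +1 at each start and −1 at each end (ends before starts at a tie):
5:45pm start Entertainment Block → 1
6:00pm start Review Brief → 2
6:15pm start Local Package → 3
6:30pm end Entertainment Block → 2
7:00pm end Local Package → 1
7:00pm end Review Brief → 0
8:00pm start Local Segment → 1
8:30pm end Local Segment → 0
8:45pm start Interview Spot → 1
9:45pm end Interview Spot → 0
10:00pm start Entertainment Package → 1
10:45pm start Weather Roundup → 2
11:00pm end Entertainment Package → 1
11:30pm end Weather Roundup → 0
Peak is 3, at 6:15pm (Entertainment Block, Local Package, Review Brief).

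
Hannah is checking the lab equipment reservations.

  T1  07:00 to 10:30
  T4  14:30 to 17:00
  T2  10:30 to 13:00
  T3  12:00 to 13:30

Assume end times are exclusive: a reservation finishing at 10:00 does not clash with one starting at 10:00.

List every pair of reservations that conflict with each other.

Check each pair: they overlap iff neither finishes before the other starts.
Sorted by start: T1, T2, T3, T4.
T2 starts exactly when T1 ends (back-to-back, no overlap), so nothing later overlaps T1 either.
T3 starts before T2 ends → T2 and T3 overlap.
T4 starts after T2 ends.
T4 starts after T3 ends.

T2 & T3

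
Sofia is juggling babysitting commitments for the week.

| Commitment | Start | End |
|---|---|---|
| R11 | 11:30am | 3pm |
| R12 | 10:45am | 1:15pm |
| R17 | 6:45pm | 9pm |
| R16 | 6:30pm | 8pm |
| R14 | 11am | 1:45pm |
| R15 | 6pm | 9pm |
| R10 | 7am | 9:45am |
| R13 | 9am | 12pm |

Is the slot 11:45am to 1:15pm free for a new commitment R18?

R10: ends 9:45am at or before R18 starts 11:45am → clear.
R13: starts 9am before R18 ends 1:15pm, and ends 12pm after R18 starts 11:45am → overlap.
R12: starts 10:45am before R18 ends 1:15pm, and ends 1:15pm after R18 starts 11:45am → overlap.
R14: starts 11am before R18 ends 1:15pm, and ends 1:45pm after R18 starts 11:45am → overlap.
R11: starts 11:30am before R18 ends 1:15pm, and ends 3pm after R18 starts 11:45am → overlap.
R15: starts 6pm at or after R18 ends 1:15pm → clear.
R16: starts 6:30pm at or after R18 ends 1:15pm → clear.
R17: starts 6:45pm at or after R18 ends 1:15pm → clear.
R18 overlaps R11, R12, R13, R14.

No — it overlaps R11, R12, R13, R14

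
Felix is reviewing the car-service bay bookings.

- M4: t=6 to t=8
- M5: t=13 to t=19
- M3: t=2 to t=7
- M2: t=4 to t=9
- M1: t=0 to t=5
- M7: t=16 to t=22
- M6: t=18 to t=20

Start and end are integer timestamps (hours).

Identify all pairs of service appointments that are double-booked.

M1 & M2, M1 & M3, M2 & M3, M2 & M4, M3 & M4, M5 & M6, M5 & M7, M6 & M7

Two intervals overlap when each starts before the other ends.
Sorted by start: M1, M3, M2, M4, M5, M7, M6.
M3 starts before M1 ends → M1 and M3 overlap.
M2 starts before M1 ends → M1 and M2 overlap.
M4 starts after M1 ends, so M1 has no further overlaps.
M2 starts before M3 ends → M3 and M2 overlap.
M4 starts before M3 ends → M3 and M4 overlap.
M5 starts after M3 ends, so M3 has no further overlaps.
M4 starts before M2 ends → M2 and M4 overlap.
M5 starts after M2 ends, so M2 has no further overlaps.
M5 starts after M4 ends, so M4 has no further overlaps.
M7 starts before M5 ends → M5 and M7 overlap.
M6 starts before M5 ends → M5 and M6 overlap.
M6 starts before M7 ends → M7 and M6 overlap.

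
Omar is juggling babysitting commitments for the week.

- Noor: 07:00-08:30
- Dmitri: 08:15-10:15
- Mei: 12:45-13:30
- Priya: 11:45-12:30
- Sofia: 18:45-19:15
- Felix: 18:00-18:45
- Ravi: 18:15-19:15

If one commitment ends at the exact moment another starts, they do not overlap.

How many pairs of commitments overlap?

Sorted by start: Noor, Dmitri, Priya, Mei, Felix, Ravi, Sofia.
Dmitri starts before Noor ends → Noor and Dmitri overlap.
Priya starts after Noor ends — done with Noor.
Priya starts after Dmitri ends — done with Dmitri.
Mei starts after Priya ends — done with Priya.
Felix starts after Mei ends — done with Mei.
Ravi starts before Felix ends → Felix and Ravi overlap.
Sofia starts exactly when Felix ends (back-to-back, no overlap).
Sofia starts before Ravi ends → Ravi and Sofia overlap.
Overlapping pairs: Dmitri & Noor, Felix & Ravi, Ravi & Sofia — 3 in total.

3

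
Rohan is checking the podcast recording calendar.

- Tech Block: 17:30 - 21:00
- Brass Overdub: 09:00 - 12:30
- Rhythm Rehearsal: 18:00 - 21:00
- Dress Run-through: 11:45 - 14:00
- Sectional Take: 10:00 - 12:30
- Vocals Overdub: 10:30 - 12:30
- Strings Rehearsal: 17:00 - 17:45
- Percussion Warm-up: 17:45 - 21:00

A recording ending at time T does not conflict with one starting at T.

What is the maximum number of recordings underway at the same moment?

4

Sweep the timeline, counting +1 at each start and −1 at each end (ends before starts at a tie):
09:00 start Brass Overdub → 1
10:00 start Sectional Take → 2
10:30 start Vocals Overdub → 3
11:45 start Dress Run-through → 4
12:30 end Brass Overdub → 3
12:30 end Sectional Take → 2
12:30 end Vocals Overdub → 1
14:00 end Dress Run-through → 0
17:00 start Strings Rehearsal → 1
17:30 start Tech Block → 2
17:45 end Strings Rehearsal → 1
17:45 start Percussion Warm-up → 2
18:00 start Rhythm Rehearsal → 3
21:00 end Percussion Warm-up → 2
21:00 end Rhythm Rehearsal → 1
21:00 end Tech Block → 0
Peak is 4, at 11:45 (Brass Overdub, Dress Run-through, Sectional Take, Vocals Overdub).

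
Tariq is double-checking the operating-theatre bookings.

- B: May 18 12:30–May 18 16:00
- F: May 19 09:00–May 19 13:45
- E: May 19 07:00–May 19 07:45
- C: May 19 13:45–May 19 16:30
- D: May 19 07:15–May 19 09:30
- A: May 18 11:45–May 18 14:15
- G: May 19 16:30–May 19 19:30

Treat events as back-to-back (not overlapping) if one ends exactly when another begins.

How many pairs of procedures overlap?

Sorted by start: A, B, E, D, F, C, G.
B starts before A ends → A and B overlap.
E starts after A ends; A is clear from here.
E starts after B ends; B is clear from here.
D starts before E ends → E and D overlap.
F starts after E ends; E is clear from here.
F starts before D ends → D and F overlap.
C starts after D ends; D is clear from here.
C starts exactly when F ends (back-to-back, no overlap); F is clear from here.
G starts exactly when C ends (back-to-back, no overlap).
Overlapping pairs: A & B, D & E, D & F — 3 in total.

3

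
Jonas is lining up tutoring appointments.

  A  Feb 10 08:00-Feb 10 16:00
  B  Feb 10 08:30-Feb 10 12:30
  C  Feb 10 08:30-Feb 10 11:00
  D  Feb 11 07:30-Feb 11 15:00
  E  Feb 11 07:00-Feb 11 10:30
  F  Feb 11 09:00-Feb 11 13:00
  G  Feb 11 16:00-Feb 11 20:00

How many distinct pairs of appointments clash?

6

Sorted by start: A, B, C, E, D, F, G.
B starts before A ends → A and B overlap.
C starts before A ends → A and C overlap.
E starts after A ends — done with A.
C starts before B ends → B and C overlap.
E starts after B ends — done with B.
E starts after C ends — done with C.
D starts before E ends → E and D overlap.
F starts before E ends → E and F overlap.
G starts after E ends.
F starts before D ends → D and F overlap.
G starts after D ends.
G starts after F ends.
Overlapping pairs: A & B, A & C, B & C, D & E, D & F, E & F — 6 in total.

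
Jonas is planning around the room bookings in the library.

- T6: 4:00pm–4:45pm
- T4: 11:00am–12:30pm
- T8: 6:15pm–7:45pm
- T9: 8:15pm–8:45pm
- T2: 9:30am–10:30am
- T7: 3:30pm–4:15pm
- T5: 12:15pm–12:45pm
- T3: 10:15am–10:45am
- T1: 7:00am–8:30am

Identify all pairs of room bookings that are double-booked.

T2 & T3, T4 & T5, T6 & T7

Sorted by start: T1, T2, T3, T4, T5, T7, T6, T8, T9.
T2 starts after T1 ends, so T1 has no further overlaps.
T3 starts before T2 ends → T2 and T3 overlap.
T4 starts after T2 ends, so T2 has no further overlaps.
T4 starts after T3 ends, so T3 has no further overlaps.
T5 starts before T4 ends → T4 and T5 overlap.
T7 starts after T4 ends, so T4 has no further overlaps.
T7 starts after T5 ends, so T5 has no further overlaps.
T6 starts before T7 ends → T7 and T6 overlap.
T8 starts after T7 ends, so T7 has no further overlaps.
T8 starts after T6 ends, so T6 has no further overlaps.
T9 starts after T8 ends.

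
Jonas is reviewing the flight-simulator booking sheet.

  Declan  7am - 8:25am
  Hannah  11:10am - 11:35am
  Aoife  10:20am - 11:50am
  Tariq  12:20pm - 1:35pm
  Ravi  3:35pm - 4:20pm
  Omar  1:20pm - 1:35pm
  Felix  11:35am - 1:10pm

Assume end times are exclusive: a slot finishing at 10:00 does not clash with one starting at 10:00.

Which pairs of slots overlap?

Aoife & Felix, Aoife & Hannah, Felix & Tariq, Omar & Tariq

Sorted by start: Declan, Aoife, Hannah, Felix, Tariq, Omar, Ravi.
Aoife starts after Declan ends; Declan is clear from here.
Hannah starts before Aoife ends → Aoife and Hannah overlap.
Felix starts before Aoife ends → Aoife and Felix overlap.
Tariq starts after Aoife ends; Aoife is clear from here.
Felix starts exactly when Hannah ends (back-to-back, no overlap); Hannah is clear from here.
Tariq starts before Felix ends → Felix and Tariq overlap.
Omar starts after Felix ends; Felix is clear from here.
Omar starts before Tariq ends → Tariq and Omar overlap.
Ravi starts after Tariq ends.
Ravi starts after Omar ends.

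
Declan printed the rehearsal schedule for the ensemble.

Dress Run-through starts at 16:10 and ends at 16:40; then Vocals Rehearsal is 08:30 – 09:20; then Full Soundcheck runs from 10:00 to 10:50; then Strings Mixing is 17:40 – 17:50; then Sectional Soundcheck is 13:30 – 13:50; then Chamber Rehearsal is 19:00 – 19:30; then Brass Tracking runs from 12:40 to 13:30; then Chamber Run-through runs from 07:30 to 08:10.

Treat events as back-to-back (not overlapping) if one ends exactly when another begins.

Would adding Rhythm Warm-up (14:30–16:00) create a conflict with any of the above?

Chamber Run-through: ends 08:10 at or before Rhythm Warm-up starts 14:30 → clear.
Vocals Rehearsal: ends 09:20 at or before Rhythm Warm-up starts 14:30 → clear.
Full Soundcheck: ends 10:50 at or before Rhythm Warm-up starts 14:30 → clear.
Brass Tracking: ends 13:30 at or before Rhythm Warm-up starts 14:30 → clear.
Sectional Soundcheck: ends 13:50 at or before Rhythm Warm-up starts 14:30 → clear.
Dress Run-through: starts 16:10 at or after Rhythm Warm-up ends 16:00 → clear.
Strings Mixing: starts 17:40 at or after Rhythm Warm-up ends 16:00 → clear.
Chamber Rehearsal: starts 19:00 at or after Rhythm Warm-up ends 16:00 → clear.

No — it doesn't clash with anything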